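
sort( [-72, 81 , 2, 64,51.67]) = [ - 72, 2, 51.67, 64, 81 ]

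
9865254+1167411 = 11032665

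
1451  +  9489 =10940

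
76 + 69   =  145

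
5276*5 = 26380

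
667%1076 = 667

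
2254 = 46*49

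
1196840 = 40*29921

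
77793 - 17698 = 60095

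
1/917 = 1/917= 0.00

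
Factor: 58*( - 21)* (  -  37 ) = 45066 = 2^1 *3^1*7^1*29^1 * 37^1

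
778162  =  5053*154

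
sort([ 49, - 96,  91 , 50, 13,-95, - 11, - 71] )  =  [ - 96, - 95, - 71, - 11,  13,49,50,91 ] 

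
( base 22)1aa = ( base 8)1312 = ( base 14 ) 390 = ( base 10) 714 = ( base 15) 329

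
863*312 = 269256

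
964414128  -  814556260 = 149857868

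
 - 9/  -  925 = 9/925 = 0.01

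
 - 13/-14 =13/14 =0.93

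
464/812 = 4/7 = 0.57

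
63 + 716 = 779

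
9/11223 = 1/1247 = 0.00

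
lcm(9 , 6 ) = 18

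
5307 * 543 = 2881701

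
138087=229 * 603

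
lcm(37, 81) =2997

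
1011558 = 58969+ 952589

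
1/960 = 1/960 = 0.00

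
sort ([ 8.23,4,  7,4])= [4,  4,  7 , 8.23 ]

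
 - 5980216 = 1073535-7053751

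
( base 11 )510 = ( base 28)M0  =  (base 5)4431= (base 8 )1150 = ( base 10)616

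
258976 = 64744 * 4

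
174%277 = 174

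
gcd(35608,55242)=2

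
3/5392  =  3/5392 = 0.00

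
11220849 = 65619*171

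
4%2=0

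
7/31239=7/31239  =  0.00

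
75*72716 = 5453700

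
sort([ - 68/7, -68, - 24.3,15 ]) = [ - 68,-24.3,-68/7, 15] 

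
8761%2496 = 1273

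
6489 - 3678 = 2811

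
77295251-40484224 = 36811027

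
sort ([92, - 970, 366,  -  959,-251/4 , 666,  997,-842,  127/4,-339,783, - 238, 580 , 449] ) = [-970,-959, - 842,- 339, - 238,-251/4,127/4 , 92,366,449, 580,666, 783,997]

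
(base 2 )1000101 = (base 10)69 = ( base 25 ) 2j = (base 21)36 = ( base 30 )29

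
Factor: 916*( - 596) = -545936 = - 2^4*149^1* 229^1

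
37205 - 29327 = 7878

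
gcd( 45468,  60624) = 15156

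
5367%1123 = 875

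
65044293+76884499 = 141928792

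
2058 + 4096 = 6154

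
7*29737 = 208159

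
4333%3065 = 1268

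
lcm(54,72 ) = 216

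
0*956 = 0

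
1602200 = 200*8011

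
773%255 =8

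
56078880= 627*89440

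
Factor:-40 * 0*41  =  0 = 0^1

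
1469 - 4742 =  - 3273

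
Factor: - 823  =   - 823^1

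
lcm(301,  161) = 6923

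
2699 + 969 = 3668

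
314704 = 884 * 356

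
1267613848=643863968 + 623749880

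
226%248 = 226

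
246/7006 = 123/3503=0.04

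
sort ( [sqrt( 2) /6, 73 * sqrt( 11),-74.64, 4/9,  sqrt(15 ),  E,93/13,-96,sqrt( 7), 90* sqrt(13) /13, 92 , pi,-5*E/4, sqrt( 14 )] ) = [ - 96, - 74.64, - 5*E/4,sqrt( 2) /6, 4/9, sqrt(7 ),E,  pi, sqrt( 14 ),sqrt( 15),93/13,90*sqrt(13) /13,92, 73*sqrt(11) ] 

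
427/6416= 427/6416= 0.07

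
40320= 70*576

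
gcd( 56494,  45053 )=1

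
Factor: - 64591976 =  - 2^3*17^1*474941^1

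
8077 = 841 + 7236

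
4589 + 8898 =13487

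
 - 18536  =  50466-69002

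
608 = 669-61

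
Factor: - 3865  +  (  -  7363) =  - 11228 = - 2^2*7^1*401^1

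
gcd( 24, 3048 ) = 24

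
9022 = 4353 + 4669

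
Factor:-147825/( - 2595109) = 3^4*5^2*11^( - 1)*73^1*235919^(-1)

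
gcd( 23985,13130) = 65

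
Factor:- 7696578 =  - 2^1*3^1 * 1282763^1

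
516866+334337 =851203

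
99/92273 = 99/92273 = 0.00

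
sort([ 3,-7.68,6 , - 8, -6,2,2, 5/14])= [  -  8, - 7.68 , - 6,  5/14 , 2,2, 3,6] 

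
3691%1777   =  137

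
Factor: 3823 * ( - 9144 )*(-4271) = 149303533752  =  2^3 * 3^2 * 127^1 *3823^1 * 4271^1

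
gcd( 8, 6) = 2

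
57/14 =4 + 1/14  =  4.07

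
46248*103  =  4763544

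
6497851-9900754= - 3402903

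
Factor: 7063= 7^1 * 1009^1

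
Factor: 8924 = 2^2*23^1*97^1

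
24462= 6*4077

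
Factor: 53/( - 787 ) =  - 53^1 * 787^(  -  1)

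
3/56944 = 3/56944= 0.00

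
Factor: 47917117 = 47917117^1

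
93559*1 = 93559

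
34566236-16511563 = 18054673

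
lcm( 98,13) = 1274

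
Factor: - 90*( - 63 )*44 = 249480 = 2^3*3^4*5^1*7^1 * 11^1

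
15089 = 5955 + 9134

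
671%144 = 95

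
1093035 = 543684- - 549351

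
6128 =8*766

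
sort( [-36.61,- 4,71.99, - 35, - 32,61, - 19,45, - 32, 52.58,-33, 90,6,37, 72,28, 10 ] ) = [ - 36.61, - 35, - 33,- 32 , - 32, - 19 , - 4, 6, 10, 28, 37,  45 , 52.58, 61,  71.99,72, 90]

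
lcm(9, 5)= 45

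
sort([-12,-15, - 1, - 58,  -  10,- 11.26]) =[ - 58, - 15, - 12, - 11.26,  -  10,-1]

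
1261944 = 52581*24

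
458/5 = 458/5= 91.60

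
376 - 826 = - 450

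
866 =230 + 636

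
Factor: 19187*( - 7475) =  - 5^2*7^1*13^1*23^1*2741^1 = - 143422825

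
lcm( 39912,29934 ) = 119736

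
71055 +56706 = 127761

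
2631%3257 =2631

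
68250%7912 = 4954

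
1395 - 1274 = 121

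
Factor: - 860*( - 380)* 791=2^4*5^2 * 7^1 * 19^1*43^1 *113^1 = 258498800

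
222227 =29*7663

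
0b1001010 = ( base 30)2e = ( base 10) 74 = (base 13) 59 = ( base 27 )2k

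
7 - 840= - 833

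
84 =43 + 41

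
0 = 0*13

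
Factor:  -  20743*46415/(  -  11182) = 2^(-1 )*5^1* 5591^( - 1)*9283^1 * 20743^1 = 962786345/11182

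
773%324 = 125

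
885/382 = 885/382 = 2.32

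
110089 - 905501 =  - 795412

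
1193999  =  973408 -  - 220591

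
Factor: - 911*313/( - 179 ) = 179^( - 1 )*313^1 * 911^1= 285143/179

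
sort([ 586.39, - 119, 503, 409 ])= [ - 119, 409,503,586.39 ]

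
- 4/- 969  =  4/969 =0.00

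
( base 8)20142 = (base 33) 7K7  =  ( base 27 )ba1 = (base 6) 102214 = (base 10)8290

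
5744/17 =337 +15/17 = 337.88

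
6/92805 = 2/30935 =0.00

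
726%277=172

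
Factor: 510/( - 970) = -51/97= -3^1 * 17^1*97^ ( - 1) 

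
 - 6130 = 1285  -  7415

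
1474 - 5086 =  - 3612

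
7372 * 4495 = 33137140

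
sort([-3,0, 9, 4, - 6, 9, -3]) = [ - 6,-3,  -  3, 0, 4,9,9]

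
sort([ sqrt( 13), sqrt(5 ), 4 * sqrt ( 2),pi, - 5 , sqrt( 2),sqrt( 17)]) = [ - 5, sqrt(2),sqrt(5) , pi,sqrt(13), sqrt( 17 ),4*sqrt (2) ] 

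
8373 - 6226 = 2147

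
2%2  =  0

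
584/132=4+14/33 = 4.42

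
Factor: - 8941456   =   - 2^4*17^1*71^1*463^1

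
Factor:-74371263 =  - 3^1*19^1 * 31^1*42089^1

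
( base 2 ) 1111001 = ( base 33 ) 3M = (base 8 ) 171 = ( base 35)3G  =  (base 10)121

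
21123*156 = 3295188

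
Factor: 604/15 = 2^2 * 3^(  -  1) * 5^( - 1)*151^1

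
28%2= 0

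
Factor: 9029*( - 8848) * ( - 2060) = 2^6*5^1 * 7^1*79^1*103^1*9029^1 = 164570499520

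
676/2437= 676/2437 = 0.28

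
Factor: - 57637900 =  - 2^2*5^2*576379^1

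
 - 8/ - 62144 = 1/7768 = 0.00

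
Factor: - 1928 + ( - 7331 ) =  - 47^1*197^1 =- 9259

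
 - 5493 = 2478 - 7971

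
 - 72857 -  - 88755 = 15898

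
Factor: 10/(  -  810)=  - 1/81 = - 3^(-4)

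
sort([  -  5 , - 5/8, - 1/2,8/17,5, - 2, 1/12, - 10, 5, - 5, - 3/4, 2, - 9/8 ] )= [-10,  -  5,-5, - 2, - 9/8,  -  3/4 , - 5/8, - 1/2, 1/12, 8/17, 2 , 5,5 ]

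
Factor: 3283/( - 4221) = -7/9 = - 3^( - 2)*7^1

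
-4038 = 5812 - 9850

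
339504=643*528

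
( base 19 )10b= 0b101110100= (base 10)372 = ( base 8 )564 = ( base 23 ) G4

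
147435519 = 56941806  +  90493713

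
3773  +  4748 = 8521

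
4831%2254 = 323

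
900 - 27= 873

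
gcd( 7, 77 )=7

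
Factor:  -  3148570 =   -  2^1*5^1*17^1*18521^1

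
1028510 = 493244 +535266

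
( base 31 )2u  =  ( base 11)84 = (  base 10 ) 92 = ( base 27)3b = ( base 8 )134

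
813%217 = 162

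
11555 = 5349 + 6206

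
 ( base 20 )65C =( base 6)15344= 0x9D0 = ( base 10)2512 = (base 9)3401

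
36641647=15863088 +20778559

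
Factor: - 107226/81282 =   -  777/589= - 3^1*7^1 * 19^( - 1)*31^( - 1)*37^1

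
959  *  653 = 626227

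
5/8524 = 5/8524=0.00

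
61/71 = 61/71 = 0.86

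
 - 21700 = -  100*217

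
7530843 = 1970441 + 5560402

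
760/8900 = 38/445 = 0.09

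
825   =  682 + 143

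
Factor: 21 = 3^1*7^1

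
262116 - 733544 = -471428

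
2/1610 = 1/805 = 0.00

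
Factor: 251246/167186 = 179^( - 1)*269^1 = 269/179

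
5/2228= 5/2228 = 0.00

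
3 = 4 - 1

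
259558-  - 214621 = 474179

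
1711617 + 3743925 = 5455542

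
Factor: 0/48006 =0^1 = 0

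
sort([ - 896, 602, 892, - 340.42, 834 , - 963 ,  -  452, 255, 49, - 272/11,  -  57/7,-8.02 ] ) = [ - 963, - 896,-452  , - 340.42, - 272/11, - 57/7,-8.02, 49, 255,602,  834, 892]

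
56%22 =12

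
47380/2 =23690 = 23690.00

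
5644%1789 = 277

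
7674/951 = 8 + 22/317 = 8.07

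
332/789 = 332/789 = 0.42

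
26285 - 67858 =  - 41573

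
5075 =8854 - 3779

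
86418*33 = 2851794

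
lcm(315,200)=12600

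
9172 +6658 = 15830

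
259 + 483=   742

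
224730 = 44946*5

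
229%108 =13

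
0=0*66358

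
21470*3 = 64410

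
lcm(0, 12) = 0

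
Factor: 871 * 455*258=2^1*3^1 * 5^1*7^1 *13^2 * 43^1*67^1 = 102246690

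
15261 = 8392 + 6869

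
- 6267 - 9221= - 15488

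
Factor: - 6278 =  - 2^1 *43^1*73^1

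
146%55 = 36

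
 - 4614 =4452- 9066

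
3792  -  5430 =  - 1638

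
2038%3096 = 2038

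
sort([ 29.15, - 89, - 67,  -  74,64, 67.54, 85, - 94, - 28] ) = [-94, - 89, - 74,-67, - 28, 29.15, 64,  67.54, 85] 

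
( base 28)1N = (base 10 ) 51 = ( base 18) 2F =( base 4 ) 303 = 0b110011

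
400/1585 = 80/317= 0.25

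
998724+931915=1930639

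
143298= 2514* 57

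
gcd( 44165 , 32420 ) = 5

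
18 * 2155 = 38790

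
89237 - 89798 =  - 561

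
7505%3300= 905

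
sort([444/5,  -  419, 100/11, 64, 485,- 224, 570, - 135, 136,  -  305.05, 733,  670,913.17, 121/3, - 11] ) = [-419, - 305.05, - 224,-135,  -  11,100/11, 121/3, 64,444/5, 136, 485, 570,670,733, 913.17 ]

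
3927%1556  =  815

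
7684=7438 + 246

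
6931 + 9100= 16031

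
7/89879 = 7/89879 = 0.00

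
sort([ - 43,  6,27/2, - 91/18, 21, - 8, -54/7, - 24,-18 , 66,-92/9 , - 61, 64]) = [ - 61, - 43,-24, -18, - 92/9 , - 8, -54/7, - 91/18, 6 , 27/2, 21, 64, 66 ] 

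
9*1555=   13995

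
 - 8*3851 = -30808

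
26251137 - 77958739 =-51707602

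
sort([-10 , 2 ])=[ - 10,2 ]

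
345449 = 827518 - 482069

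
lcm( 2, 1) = 2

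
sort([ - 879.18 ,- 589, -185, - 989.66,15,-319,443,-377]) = [ - 989.66,-879.18,- 589, - 377,  -  319, - 185, 15,443]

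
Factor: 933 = 3^1*311^1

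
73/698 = 73/698 = 0.10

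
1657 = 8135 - 6478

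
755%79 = 44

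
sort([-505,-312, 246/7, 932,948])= [ - 505, - 312,246/7, 932, 948 ] 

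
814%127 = 52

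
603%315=288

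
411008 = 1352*304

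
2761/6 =460  +  1/6  =  460.17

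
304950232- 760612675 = - 455662443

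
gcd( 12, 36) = 12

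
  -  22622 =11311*(-2)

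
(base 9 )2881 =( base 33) 201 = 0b100010000011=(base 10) 2179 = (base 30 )2CJ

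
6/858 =1/143 = 0.01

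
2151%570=441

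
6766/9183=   6766/9183=0.74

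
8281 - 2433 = 5848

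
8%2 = 0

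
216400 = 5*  43280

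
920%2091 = 920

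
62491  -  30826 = 31665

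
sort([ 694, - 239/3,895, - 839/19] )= [ - 239/3, - 839/19, 694, 895] 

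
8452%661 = 520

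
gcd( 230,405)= 5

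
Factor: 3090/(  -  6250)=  - 3^1*5^( - 4)*103^1 = - 309/625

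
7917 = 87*91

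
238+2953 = 3191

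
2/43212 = 1/21606=0.00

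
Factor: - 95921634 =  - 2^1 * 3^1*103^1*269^1* 577^1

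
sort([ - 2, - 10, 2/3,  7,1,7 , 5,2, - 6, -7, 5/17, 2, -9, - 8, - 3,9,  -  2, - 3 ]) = [ - 10, - 9,-8 , - 7, - 6,-3 , - 3, - 2, - 2, 5/17, 2/3,1, 2,  2, 5,7,7, 9] 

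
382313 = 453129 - 70816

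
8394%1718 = 1522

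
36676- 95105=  -58429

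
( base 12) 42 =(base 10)50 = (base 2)110010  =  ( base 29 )1L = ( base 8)62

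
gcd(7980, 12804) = 12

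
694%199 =97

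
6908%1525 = 808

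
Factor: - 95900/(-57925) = 2^2* 137^1*331^(-1) = 548/331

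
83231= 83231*1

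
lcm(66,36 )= 396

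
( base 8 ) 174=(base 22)5e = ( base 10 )124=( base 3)11121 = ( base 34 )3m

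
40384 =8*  5048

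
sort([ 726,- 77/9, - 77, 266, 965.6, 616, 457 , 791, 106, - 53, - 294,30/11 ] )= [ - 294, - 77 ,- 53, - 77/9, 30/11, 106,266, 457,616,  726, 791, 965.6]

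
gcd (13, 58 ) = 1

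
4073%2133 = 1940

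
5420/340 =271/17 = 15.94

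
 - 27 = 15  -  42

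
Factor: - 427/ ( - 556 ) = 2^( - 2)*7^1*61^1*139^ (- 1)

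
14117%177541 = 14117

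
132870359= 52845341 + 80025018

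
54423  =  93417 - 38994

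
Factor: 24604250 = 2^1 *5^3*11^1*23^1*389^1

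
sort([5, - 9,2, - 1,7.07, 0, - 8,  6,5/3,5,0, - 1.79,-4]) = [ - 9, - 8,-4,  -  1.79, - 1,0,0,5/3, 2 , 5, 5,6,7.07] 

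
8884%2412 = 1648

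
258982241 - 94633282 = 164348959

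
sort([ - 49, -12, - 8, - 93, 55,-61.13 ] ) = [-93, - 61.13, - 49, - 12, - 8, 55 ] 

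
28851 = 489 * 59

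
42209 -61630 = - 19421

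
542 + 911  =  1453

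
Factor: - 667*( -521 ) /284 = 347507/284 = 2^(-2)*23^1*29^1*71^(  -  1 )*521^1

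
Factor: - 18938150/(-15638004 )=2^(  -  1)*3^ ( - 2)*5^2*7^1 * 11^1 * 4919^1*434389^(-1 ) = 9469075/7819002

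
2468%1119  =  230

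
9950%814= 182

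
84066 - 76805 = 7261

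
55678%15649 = 8731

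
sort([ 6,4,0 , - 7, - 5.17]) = [  -  7, - 5.17 , 0, 4 , 6 ] 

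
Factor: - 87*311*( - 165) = 4464405  =  3^2*5^1*11^1*29^1  *311^1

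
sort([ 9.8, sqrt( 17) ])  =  [sqrt(17),9.8]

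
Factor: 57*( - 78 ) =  - 4446 = - 2^1 * 3^2*13^1*19^1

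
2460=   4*615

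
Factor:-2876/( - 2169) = 2^2*3^(-2) * 241^ ( - 1)*719^1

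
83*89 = 7387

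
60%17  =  9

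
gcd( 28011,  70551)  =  3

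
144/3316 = 36/829=0.04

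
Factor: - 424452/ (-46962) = 2^1*3^(-1)*7^1*31^1*163^1*2609^( - 1 ) = 70742/7827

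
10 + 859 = 869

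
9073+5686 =14759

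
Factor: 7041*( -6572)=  - 2^2 * 3^1*31^1*53^1*2347^1  =  - 46273452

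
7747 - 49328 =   -  41581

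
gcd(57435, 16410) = 8205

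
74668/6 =12444 + 2/3=   12444.67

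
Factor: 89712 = 2^4*3^2* 7^1*89^1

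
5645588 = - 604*( - 9347 ) 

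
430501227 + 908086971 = 1338588198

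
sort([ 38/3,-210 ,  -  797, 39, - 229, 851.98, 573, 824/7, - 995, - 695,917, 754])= [ - 995, - 797, - 695, - 229, - 210 , 38/3, 39, 824/7,  573, 754, 851.98,917] 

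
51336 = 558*92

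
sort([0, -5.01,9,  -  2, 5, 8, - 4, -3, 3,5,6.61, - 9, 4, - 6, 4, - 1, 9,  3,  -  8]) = [  -  9, -8, - 6, - 5.01,-4, -3, - 2,-1, 0, 3,  3, 4,4, 5, 5, 6.61 , 8,9, 9 ]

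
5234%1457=863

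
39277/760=39277/760 = 51.68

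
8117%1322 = 185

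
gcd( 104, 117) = 13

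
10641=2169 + 8472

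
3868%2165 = 1703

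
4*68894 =275576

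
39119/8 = 39119/8 = 4889.88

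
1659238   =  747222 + 912016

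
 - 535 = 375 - 910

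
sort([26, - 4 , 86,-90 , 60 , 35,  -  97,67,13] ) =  [-97, - 90, - 4,13,26,35,60,67,86] 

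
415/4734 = 415/4734 = 0.09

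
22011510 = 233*94470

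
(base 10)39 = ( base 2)100111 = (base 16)27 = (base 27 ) 1c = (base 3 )1110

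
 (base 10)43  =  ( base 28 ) 1F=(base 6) 111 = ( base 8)53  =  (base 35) 18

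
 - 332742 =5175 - 337917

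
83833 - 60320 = 23513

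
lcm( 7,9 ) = 63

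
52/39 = 1+ 1/3 = 1.33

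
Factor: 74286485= 5^1*7^1*13^2 * 19^1*661^1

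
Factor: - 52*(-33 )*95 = 2^2*3^1 * 5^1 * 11^1*13^1*19^1 = 163020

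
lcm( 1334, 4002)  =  4002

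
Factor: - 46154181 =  - 3^1 * 383^1*40169^1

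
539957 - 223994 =315963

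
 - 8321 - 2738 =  - 11059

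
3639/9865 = 3639/9865=0.37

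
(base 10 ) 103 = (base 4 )1213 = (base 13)7c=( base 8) 147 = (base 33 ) 34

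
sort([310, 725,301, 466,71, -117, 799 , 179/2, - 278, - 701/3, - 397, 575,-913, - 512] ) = [  -  913,  -  512 , - 397, -278 ,  -  701/3,  -  117,  71, 179/2, 301,  310,466, 575, 725, 799 ] 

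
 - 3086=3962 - 7048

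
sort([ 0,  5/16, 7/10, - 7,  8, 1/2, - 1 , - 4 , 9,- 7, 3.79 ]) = [ -7,  -  7 ,  -  4 , - 1,0,5/16, 1/2,7/10, 3.79 , 8, 9]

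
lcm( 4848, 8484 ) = 33936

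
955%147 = 73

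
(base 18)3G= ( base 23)31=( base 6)154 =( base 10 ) 70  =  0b1000110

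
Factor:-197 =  - 197^1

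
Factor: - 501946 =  - 2^1*113^1*2221^1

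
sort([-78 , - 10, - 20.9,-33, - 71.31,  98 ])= [ - 78, - 71.31, - 33,-20.9,  -  10, 98 ] 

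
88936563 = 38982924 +49953639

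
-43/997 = - 43/997 = - 0.04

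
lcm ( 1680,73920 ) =73920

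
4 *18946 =75784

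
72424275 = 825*87787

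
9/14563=9/14563 = 0.00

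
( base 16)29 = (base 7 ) 56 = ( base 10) 41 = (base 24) 1h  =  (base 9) 45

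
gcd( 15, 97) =1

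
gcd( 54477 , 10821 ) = 3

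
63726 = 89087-25361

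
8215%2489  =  748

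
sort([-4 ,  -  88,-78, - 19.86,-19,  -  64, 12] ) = [ - 88, - 78,-64 ,-19.86, - 19, - 4 , 12 ] 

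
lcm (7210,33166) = 165830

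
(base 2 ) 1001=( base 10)9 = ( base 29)9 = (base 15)9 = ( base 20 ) 9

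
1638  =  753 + 885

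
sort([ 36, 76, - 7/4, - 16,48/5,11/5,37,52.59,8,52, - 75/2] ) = [ - 75/2, - 16, - 7/4,11/5, 8,  48/5, 36,37,52 , 52.59, 76 ] 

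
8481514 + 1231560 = 9713074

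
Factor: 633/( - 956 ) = -2^ ( - 2) *3^1* 211^1*239^(  -  1 )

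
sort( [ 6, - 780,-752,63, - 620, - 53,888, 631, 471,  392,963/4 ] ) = [-780, - 752, - 620,-53,6,63,963/4 , 392  ,  471,631,888 ]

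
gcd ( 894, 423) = 3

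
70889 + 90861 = 161750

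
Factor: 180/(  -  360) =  - 2^( - 1) = - 1/2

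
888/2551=888/2551= 0.35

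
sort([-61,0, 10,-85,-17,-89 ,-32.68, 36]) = [ - 89, -85, - 61, - 32.68, - 17,0, 10, 36]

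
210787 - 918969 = - 708182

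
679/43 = 679/43=15.79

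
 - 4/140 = - 1/35=- 0.03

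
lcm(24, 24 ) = 24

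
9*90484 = 814356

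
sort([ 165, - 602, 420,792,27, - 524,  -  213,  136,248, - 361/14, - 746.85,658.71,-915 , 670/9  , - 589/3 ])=[ - 915, - 746.85, - 602, - 524, - 213, - 589/3 ,-361/14, 27 , 670/9 , 136 , 165 , 248,420,658.71,792] 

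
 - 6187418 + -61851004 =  - 68038422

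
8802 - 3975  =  4827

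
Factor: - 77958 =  - 2^1*3^2*61^1*71^1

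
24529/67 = 24529/67 =366.10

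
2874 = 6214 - 3340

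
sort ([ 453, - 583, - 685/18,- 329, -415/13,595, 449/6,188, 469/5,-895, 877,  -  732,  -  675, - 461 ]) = [ - 895, - 732, - 675, - 583, - 461, - 329, - 685/18 ,-415/13,449/6, 469/5, 188,453,  595, 877 ] 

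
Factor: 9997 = 13^1*769^1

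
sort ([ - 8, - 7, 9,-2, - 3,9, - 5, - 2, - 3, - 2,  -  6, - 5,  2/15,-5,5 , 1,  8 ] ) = [-8, - 7, - 6,  -  5, - 5, - 5, - 3, - 3,-2,-2, - 2,2/15,1,5, 8, 9,9 ] 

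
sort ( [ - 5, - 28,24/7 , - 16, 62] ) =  [ - 28 , - 16, - 5,24/7,62] 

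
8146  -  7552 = 594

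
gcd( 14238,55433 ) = 7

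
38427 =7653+30774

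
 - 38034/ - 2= 19017/1 = 19017.00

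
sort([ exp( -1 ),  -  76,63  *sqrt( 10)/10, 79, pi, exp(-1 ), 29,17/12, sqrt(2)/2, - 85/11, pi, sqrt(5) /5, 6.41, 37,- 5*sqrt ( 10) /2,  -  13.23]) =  [-76,-13.23,-5 * sqrt(10 ) /2,- 85/11,exp( - 1),exp( - 1), sqrt( 5)/5,sqrt( 2 ) /2,17/12, pi, pi,  6.41,  63*sqrt(10) /10, 29,37, 79]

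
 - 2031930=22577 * ( - 90 ) 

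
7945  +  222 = 8167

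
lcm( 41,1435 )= 1435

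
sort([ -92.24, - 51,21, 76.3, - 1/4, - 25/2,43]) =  [ - 92.24, - 51,  -  25/2, - 1/4, 21, 43,76.3]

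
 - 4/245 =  - 1 + 241/245 = - 0.02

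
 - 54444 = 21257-75701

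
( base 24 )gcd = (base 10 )9517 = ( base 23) hmi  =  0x252d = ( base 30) ah7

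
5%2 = 1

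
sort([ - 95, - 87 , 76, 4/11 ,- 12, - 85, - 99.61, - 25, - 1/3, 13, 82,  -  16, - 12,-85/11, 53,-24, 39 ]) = [  -  99.61, - 95, - 87, - 85, - 25, - 24, - 16, - 12, - 12, - 85/11, - 1/3, 4/11, 13 , 39, 53, 76, 82 ]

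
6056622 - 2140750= 3915872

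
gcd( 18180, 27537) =3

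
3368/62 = 1684/31 = 54.32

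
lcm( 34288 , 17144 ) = 34288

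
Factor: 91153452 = 2^2*3^1 * 13^1*443^1 * 1319^1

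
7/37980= 7/37980 = 0.00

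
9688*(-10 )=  -96880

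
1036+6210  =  7246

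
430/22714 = 215/11357 = 0.02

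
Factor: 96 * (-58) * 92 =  -512256 = -2^8*3^1*23^1*29^1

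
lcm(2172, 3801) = 15204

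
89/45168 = 89/45168 = 0.00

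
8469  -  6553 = 1916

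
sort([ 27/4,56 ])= [27/4,56]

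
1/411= 1/411= 0.00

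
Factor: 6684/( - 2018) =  - 2^1*3^1*557^1 * 1009^(  -  1)=- 3342/1009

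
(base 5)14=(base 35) 9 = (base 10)9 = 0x9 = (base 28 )9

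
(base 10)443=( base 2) 110111011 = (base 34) d1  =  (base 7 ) 1202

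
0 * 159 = 0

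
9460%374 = 110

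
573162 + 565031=1138193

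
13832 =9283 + 4549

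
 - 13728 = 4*(  -  3432) 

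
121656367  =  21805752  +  99850615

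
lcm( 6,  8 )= 24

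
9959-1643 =8316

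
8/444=2/111 = 0.02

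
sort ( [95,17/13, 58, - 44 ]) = [ - 44,17/13,58,95 ]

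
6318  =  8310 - 1992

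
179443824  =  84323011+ 95120813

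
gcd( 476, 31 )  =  1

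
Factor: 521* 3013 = 23^1 * 131^1*521^1 =1569773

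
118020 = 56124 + 61896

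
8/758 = 4/379 = 0.01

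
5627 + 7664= 13291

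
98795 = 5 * 19759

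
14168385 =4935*2871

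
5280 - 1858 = 3422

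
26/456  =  13/228 = 0.06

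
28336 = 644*44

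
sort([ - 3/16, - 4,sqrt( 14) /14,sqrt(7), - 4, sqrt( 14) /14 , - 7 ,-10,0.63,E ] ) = [ - 10, - 7, - 4 , - 4,- 3/16,  sqrt(14)/14 , sqrt ( 14 ) /14,0.63, sqrt( 7),E]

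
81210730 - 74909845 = 6300885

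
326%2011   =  326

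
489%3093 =489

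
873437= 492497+380940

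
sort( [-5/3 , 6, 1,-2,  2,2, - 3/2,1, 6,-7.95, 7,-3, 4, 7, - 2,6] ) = [-7.95,-3, - 2,  -  2,-5/3, - 3/2, 1,1, 2,  2, 4,  6, 6, 6, 7,7]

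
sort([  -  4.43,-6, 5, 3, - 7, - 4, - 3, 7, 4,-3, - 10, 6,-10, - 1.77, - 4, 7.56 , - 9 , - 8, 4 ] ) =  [ - 10, - 10 , - 9 , - 8, - 7, - 6,  -  4.43, - 4, - 4, - 3, -3, - 1.77, 3, 4,4,5 , 6, 7, 7.56]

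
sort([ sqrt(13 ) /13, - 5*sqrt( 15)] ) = [  -  5 *sqrt(15 ), sqrt(13) /13 ] 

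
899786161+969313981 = 1869100142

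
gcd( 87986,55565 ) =1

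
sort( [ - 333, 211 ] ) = [  -  333 , 211]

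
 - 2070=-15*138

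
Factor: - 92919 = - 3^1*47^1*659^1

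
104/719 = 104/719= 0.14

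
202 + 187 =389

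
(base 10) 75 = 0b1001011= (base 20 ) 3F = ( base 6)203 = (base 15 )50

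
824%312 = 200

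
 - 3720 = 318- 4038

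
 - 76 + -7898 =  - 7974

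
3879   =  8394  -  4515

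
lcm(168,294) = 1176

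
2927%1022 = 883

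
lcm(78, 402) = 5226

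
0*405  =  0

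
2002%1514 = 488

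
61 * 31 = 1891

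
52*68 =3536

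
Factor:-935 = -5^1  *  11^1 * 17^1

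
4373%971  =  489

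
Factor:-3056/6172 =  - 764/1543 = -  2^2*191^1*1543^( - 1 ) 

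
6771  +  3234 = 10005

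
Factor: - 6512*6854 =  - 2^5*11^1*23^1*37^1*149^1 = - 44633248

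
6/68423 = 6/68423 = 0.00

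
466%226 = 14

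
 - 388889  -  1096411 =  - 1485300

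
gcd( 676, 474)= 2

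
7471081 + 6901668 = 14372749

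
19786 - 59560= - 39774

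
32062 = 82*391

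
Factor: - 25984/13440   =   - 3^(-1 )*5^( - 1)*29^1 = - 29/15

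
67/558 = 67/558 = 0.12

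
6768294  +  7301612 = 14069906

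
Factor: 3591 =3^3 * 7^1*19^1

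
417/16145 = 417/16145  =  0.03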